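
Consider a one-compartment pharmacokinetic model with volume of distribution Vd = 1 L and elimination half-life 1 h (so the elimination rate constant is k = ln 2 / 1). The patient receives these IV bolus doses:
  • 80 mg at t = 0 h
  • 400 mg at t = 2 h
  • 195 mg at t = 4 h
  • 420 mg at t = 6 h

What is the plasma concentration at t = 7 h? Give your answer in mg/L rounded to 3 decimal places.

k = ln 2 / 1 = 0.69315 per h
Dose 1 (80 mg at t=0 h): 80·exp(−0.69315·7) = 0.625 mg/L
Dose 2 (400 mg at t=2 h): 400·exp(−0.69315·5) = 12.500 mg/L
Dose 3 (195 mg at t=4 h): 195·exp(−0.69315·3) = 24.375 mg/L
Dose 4 (420 mg at t=6 h): 420·exp(−0.69315·1) = 210.000 mg/L
C(7) = 0.625 + 12.500 + 24.375 + 210.000 = 247.500 mg/L

247.500 mg/L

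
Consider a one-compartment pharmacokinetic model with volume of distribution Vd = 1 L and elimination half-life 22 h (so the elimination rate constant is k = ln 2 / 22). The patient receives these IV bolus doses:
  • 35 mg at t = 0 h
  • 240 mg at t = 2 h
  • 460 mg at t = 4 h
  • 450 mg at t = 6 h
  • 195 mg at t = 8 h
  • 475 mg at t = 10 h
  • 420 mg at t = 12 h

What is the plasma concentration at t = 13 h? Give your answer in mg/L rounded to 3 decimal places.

k = ln 2 / 22 = 0.03151 per h
Dose 1 (35 mg at t=0 h): 35·exp(−0.03151·13) = 23.237 mg/L
Dose 2 (240 mg at t=2 h): 240·exp(−0.03151·11) = 169.706 mg/L
Dose 3 (460 mg at t=4 h): 460·exp(−0.03151·9) = 346.425 mg/L
Dose 4 (450 mg at t=6 h): 450·exp(−0.03151·7) = 360.936 mg/L
Dose 5 (195 mg at t=8 h): 195·exp(−0.03151·5) = 166.578 mg/L
Dose 6 (475 mg at t=10 h): 475·exp(−0.03151·3) = 432.160 mg/L
Dose 7 (420 mg at t=12 h): 420·exp(−0.03151·1) = 406.973 mg/L
C(13) = 23.237 + 169.706 + 346.425 + 360.936 + 166.578 + 432.160 + 406.973 = 1906.015 mg/L

1906.015 mg/L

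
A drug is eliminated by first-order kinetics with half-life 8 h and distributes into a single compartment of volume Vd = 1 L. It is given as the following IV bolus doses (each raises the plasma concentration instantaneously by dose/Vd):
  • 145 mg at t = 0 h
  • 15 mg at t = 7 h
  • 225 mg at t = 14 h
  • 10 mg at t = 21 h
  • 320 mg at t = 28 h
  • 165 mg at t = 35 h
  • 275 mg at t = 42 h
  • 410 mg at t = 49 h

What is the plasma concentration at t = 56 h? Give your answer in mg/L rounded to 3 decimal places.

368.086 mg/L

k = ln 2 / 8 = 0.08664 per h
Dose 1 (145 mg at t=0 h): 145·exp(−0.08664·56) = 1.133 mg/L
Dose 2 (15 mg at t=7 h): 15·exp(−0.08664·49) = 0.215 mg/L
Dose 3 (225 mg at t=14 h): 225·exp(−0.08664·42) = 5.913 mg/L
Dose 4 (10 mg at t=21 h): 10·exp(−0.08664·35) = 0.482 mg/L
Dose 5 (320 mg at t=28 h): 320·exp(−0.08664·28) = 28.284 mg/L
Dose 6 (165 mg at t=35 h): 165·exp(−0.08664·21) = 26.747 mg/L
Dose 7 (275 mg at t=42 h): 275·exp(−0.08664·14) = 81.758 mg/L
Dose 8 (410 mg at t=49 h): 410·exp(−0.08664·7) = 223.554 mg/L
C(56) = 1.133 + 0.215 + 5.913 + 0.482 + 28.284 + 26.747 + 81.758 + 223.554 = 368.086 mg/L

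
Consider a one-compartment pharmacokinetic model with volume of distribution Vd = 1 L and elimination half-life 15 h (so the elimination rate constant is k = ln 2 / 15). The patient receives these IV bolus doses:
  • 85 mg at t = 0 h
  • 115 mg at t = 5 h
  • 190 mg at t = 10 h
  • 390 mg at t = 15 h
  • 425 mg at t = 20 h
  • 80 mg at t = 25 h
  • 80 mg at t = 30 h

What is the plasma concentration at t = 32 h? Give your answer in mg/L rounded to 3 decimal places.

k = ln 2 / 15 = 0.04621 per h
Dose 1 (85 mg at t=0 h): 85·exp(−0.04621·32) = 19.374 mg/L
Dose 2 (115 mg at t=5 h): 115·exp(−0.04621·27) = 33.025 mg/L
Dose 3 (190 mg at t=10 h): 190·exp(−0.04621·22) = 68.745 mg/L
Dose 4 (390 mg at t=15 h): 390·exp(−0.04621·17) = 177.786 mg/L
Dose 5 (425 mg at t=20 h): 425·exp(−0.04621·12) = 244.098 mg/L
Dose 6 (80 mg at t=25 h): 80·exp(−0.04621·7) = 57.891 mg/L
Dose 7 (80 mg at t=30 h): 80·exp(−0.04621·2) = 72.938 mg/L
C(32) = 19.374 + 33.025 + 68.745 + 177.786 + 244.098 + 57.891 + 72.938 = 673.857 mg/L

673.857 mg/L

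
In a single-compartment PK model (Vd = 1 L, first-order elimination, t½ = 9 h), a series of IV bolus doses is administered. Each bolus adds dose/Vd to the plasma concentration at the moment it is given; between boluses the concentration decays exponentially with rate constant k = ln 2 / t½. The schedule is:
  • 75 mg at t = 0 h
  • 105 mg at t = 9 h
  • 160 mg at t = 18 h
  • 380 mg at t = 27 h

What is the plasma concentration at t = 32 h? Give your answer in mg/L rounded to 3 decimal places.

337.221 mg/L

k = ln 2 / 9 = 0.07702 per h
Dose 1 (75 mg at t=0 h): 75·exp(−0.07702·32) = 6.379 mg/L
Dose 2 (105 mg at t=9 h): 105·exp(−0.07702·23) = 17.860 mg/L
Dose 3 (160 mg at t=18 h): 160·exp(−0.07702·14) = 54.432 mg/L
Dose 4 (380 mg at t=27 h): 380·exp(−0.07702·5) = 258.550 mg/L
C(32) = 6.379 + 17.860 + 54.432 + 258.550 = 337.221 mg/L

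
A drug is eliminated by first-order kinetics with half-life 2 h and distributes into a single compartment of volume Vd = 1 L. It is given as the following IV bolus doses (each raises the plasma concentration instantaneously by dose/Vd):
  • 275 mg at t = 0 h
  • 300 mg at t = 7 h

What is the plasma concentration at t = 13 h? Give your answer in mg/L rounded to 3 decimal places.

k = ln 2 / 2 = 0.34657 per h
Dose 1 (275 mg at t=0 h): 275·exp(−0.34657·13) = 3.038 mg/L
Dose 2 (300 mg at t=7 h): 300·exp(−0.34657·6) = 37.500 mg/L
C(13) = 3.038 + 37.500 = 40.538 mg/L

40.538 mg/L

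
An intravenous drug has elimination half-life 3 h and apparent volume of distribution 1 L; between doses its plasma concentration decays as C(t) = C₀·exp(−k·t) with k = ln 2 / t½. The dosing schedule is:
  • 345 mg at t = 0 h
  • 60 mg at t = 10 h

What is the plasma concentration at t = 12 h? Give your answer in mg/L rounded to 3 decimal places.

k = ln 2 / 3 = 0.23105 per h
Dose 1 (345 mg at t=0 h): 345·exp(−0.23105·12) = 21.562 mg/L
Dose 2 (60 mg at t=10 h): 60·exp(−0.23105·2) = 37.798 mg/L
C(12) = 21.562 + 37.798 = 59.360 mg/L

59.360 mg/L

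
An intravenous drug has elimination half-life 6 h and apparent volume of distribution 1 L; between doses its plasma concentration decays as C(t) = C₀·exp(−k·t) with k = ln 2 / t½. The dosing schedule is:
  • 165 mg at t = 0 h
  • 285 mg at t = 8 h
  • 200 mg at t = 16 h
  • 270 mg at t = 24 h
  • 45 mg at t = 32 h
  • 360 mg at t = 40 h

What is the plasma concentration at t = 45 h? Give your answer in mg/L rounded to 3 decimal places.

k = ln 2 / 6 = 0.11552 per h
Dose 1 (165 mg at t=0 h): 165·exp(−0.11552·45) = 0.912 mg/L
Dose 2 (285 mg at t=8 h): 285·exp(−0.11552·37) = 3.967 mg/L
Dose 3 (200 mg at t=16 h): 200·exp(−0.11552·29) = 7.015 mg/L
Dose 4 (270 mg at t=24 h): 270·exp(−0.11552·21) = 23.865 mg/L
Dose 5 (45 mg at t=32 h): 45·exp(−0.11552·13) = 10.023 mg/L
Dose 6 (360 mg at t=40 h): 360·exp(−0.11552·5) = 202.043 mg/L
C(45) = 0.912 + 3.967 + 7.015 + 23.865 + 10.023 + 202.043 = 247.825 mg/L

247.825 mg/L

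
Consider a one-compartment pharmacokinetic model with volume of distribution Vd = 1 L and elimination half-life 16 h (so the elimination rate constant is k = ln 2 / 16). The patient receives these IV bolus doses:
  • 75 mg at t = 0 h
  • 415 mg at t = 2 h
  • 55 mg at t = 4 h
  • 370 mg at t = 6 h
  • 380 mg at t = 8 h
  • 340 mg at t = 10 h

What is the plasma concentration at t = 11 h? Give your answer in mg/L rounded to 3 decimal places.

k = ln 2 / 16 = 0.04332 per h
Dose 1 (75 mg at t=0 h): 75·exp(−0.04332·11) = 46.570 mg/L
Dose 2 (415 mg at t=2 h): 415·exp(−0.04332·9) = 281.008 mg/L
Dose 3 (55 mg at t=4 h): 55·exp(−0.04332·7) = 40.613 mg/L
Dose 4 (370 mg at t=6 h): 370·exp(−0.04332·5) = 297.941 mg/L
Dose 5 (380 mg at t=8 h): 380·exp(−0.04332·3) = 333.688 mg/L
Dose 6 (340 mg at t=10 h): 340·exp(−0.04332·1) = 325.585 mg/L
C(11) = 46.570 + 281.008 + 40.613 + 297.941 + 333.688 + 325.585 = 1325.404 mg/L

1325.404 mg/L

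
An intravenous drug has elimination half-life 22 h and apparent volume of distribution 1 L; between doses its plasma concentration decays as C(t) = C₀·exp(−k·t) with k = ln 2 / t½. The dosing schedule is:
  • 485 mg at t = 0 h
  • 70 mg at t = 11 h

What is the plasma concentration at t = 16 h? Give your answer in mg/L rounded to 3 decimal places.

k = ln 2 / 22 = 0.03151 per h
Dose 1 (485 mg at t=0 h): 485·exp(−0.03151·16) = 292.962 mg/L
Dose 2 (70 mg at t=11 h): 70·exp(−0.03151·5) = 59.797 mg/L
C(16) = 292.962 + 59.797 = 352.759 mg/L

352.759 mg/L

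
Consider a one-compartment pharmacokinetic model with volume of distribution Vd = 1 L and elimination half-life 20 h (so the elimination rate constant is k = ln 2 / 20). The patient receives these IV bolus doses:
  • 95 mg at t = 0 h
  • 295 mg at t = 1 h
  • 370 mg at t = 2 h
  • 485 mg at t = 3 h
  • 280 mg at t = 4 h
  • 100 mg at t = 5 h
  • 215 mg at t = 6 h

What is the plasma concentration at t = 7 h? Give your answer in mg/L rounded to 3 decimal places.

1600.828 mg/L

k = ln 2 / 20 = 0.03466 per h
Dose 1 (95 mg at t=0 h): 95·exp(−0.03466·7) = 74.535 mg/L
Dose 2 (295 mg at t=1 h): 295·exp(−0.03466·6) = 239.614 mg/L
Dose 3 (370 mg at t=2 h): 370·exp(−0.03466·5) = 311.132 mg/L
Dose 4 (485 mg at t=3 h): 485·exp(−0.03466·4) = 422.217 mg/L
Dose 5 (280 mg at t=4 h): 280·exp(−0.03466·3) = 252.350 mg/L
Dose 6 (100 mg at t=5 h): 100·exp(−0.03466·2) = 93.303 mg/L
Dose 7 (215 mg at t=6 h): 215·exp(−0.03466·1) = 207.676 mg/L
C(7) = 74.535 + 239.614 + 311.132 + 422.217 + 252.350 + 93.303 + 207.676 = 1600.828 mg/L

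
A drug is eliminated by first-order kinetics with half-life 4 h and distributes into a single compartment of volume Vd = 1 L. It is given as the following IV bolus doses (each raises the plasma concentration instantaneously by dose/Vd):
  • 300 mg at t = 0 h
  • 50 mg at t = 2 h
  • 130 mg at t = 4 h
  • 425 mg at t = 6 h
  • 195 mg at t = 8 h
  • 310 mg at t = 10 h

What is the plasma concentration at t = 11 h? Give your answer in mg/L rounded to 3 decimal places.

649.072 mg/L

k = ln 2 / 4 = 0.17329 per h
Dose 1 (300 mg at t=0 h): 300·exp(−0.17329·11) = 44.595 mg/L
Dose 2 (50 mg at t=2 h): 50·exp(−0.17329·9) = 10.511 mg/L
Dose 3 (130 mg at t=4 h): 130·exp(−0.17329·7) = 38.649 mg/L
Dose 4 (425 mg at t=6 h): 425·exp(−0.17329·5) = 178.690 mg/L
Dose 5 (195 mg at t=8 h): 195·exp(−0.17329·3) = 115.948 mg/L
Dose 6 (310 mg at t=10 h): 310·exp(−0.17329·1) = 260.678 mg/L
C(11) = 44.595 + 10.511 + 38.649 + 178.690 + 115.948 + 260.678 = 649.072 mg/L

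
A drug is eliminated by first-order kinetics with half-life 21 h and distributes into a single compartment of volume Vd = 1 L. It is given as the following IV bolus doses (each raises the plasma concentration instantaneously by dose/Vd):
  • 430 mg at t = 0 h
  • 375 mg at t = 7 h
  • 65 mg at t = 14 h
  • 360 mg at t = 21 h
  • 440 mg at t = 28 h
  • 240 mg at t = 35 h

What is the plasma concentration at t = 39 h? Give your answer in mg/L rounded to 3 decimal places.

992.669 mg/L

k = ln 2 / 21 = 0.03301 per h
Dose 1 (430 mg at t=0 h): 430·exp(−0.03301·39) = 118.690 mg/L
Dose 2 (375 mg at t=7 h): 375·exp(−0.03301·32) = 130.412 mg/L
Dose 3 (65 mg at t=14 h): 65·exp(−0.03301·25) = 28.480 mg/L
Dose 4 (360 mg at t=21 h): 360·exp(−0.03301·18) = 198.736 mg/L
Dose 5 (440 mg at t=28 h): 440·exp(−0.03301·11) = 306.034 mg/L
Dose 6 (240 mg at t=35 h): 240·exp(−0.03301·4) = 210.316 mg/L
C(39) = 118.690 + 130.412 + 28.480 + 198.736 + 306.034 + 210.316 = 992.669 mg/L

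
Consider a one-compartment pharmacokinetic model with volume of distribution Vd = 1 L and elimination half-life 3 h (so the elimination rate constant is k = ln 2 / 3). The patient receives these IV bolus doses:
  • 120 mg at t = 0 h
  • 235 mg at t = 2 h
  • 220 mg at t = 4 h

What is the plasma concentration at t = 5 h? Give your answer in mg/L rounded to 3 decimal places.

329.912 mg/L

k = ln 2 / 3 = 0.23105 per h
Dose 1 (120 mg at t=0 h): 120·exp(−0.23105·5) = 37.798 mg/L
Dose 2 (235 mg at t=2 h): 235·exp(−0.23105·3) = 117.500 mg/L
Dose 3 (220 mg at t=4 h): 220·exp(−0.23105·1) = 174.614 mg/L
C(5) = 37.798 + 117.500 + 174.614 = 329.912 mg/L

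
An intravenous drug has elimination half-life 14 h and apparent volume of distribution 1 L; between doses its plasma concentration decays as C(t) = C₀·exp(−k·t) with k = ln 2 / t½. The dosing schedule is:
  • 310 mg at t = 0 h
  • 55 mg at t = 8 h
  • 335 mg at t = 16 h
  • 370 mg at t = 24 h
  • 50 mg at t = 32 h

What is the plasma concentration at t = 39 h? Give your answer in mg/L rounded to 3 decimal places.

375.500 mg/L

k = ln 2 / 14 = 0.04951 per h
Dose 1 (310 mg at t=0 h): 310·exp(−0.04951·39) = 44.955 mg/L
Dose 2 (55 mg at t=8 h): 55·exp(−0.04951·31) = 11.852 mg/L
Dose 3 (335 mg at t=16 h): 335·exp(−0.04951·23) = 107.274 mg/L
Dose 4 (370 mg at t=24 h): 370·exp(−0.04951·15) = 176.064 mg/L
Dose 5 (50 mg at t=32 h): 50·exp(−0.04951·7) = 35.355 mg/L
C(39) = 44.955 + 11.852 + 107.274 + 176.064 + 35.355 = 375.500 mg/L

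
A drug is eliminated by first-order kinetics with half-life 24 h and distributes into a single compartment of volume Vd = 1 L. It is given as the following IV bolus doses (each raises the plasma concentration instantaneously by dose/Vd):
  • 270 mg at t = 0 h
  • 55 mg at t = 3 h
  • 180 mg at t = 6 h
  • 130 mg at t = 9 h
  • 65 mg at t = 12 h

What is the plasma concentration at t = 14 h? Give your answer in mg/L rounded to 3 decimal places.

k = ln 2 / 24 = 0.02888 per h
Dose 1 (270 mg at t=0 h): 270·exp(−0.02888·14) = 180.203 mg/L
Dose 2 (55 mg at t=3 h): 55·exp(−0.02888·11) = 40.030 mg/L
Dose 3 (180 mg at t=6 h): 180·exp(−0.02888·8) = 142.866 mg/L
Dose 4 (130 mg at t=9 h): 130·exp(−0.02888·5) = 112.520 mg/L
Dose 5 (65 mg at t=12 h): 65·exp(−0.02888·2) = 61.352 mg/L
C(14) = 180.203 + 40.030 + 142.866 + 112.520 + 61.352 = 536.972 mg/L

536.972 mg/L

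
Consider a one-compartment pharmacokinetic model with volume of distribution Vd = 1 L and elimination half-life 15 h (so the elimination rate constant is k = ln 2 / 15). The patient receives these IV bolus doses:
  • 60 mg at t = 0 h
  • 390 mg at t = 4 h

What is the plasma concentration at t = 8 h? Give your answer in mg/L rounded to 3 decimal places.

k = ln 2 / 15 = 0.04621 per h
Dose 1 (60 mg at t=0 h): 60·exp(−0.04621·8) = 41.457 mg/L
Dose 2 (390 mg at t=4 h): 390·exp(−0.04621·4) = 324.183 mg/L
C(8) = 41.457 + 324.183 = 365.640 mg/L

365.640 mg/L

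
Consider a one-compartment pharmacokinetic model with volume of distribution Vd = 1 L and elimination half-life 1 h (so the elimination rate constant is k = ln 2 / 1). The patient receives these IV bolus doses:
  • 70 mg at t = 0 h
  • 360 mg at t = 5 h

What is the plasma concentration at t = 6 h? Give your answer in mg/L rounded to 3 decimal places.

k = ln 2 / 1 = 0.69315 per h
Dose 1 (70 mg at t=0 h): 70·exp(−0.69315·6) = 1.094 mg/L
Dose 2 (360 mg at t=5 h): 360·exp(−0.69315·1) = 180.000 mg/L
C(6) = 1.094 + 180.000 = 181.094 mg/L

181.094 mg/L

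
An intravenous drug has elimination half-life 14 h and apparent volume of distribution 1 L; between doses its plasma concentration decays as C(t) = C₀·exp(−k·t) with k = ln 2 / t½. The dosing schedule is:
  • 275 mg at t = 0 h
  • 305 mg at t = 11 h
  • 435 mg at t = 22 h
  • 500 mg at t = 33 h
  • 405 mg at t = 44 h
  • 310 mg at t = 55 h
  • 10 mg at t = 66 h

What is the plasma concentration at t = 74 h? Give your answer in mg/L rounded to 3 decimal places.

338.787 mg/L

k = ln 2 / 14 = 0.04951 per h
Dose 1 (275 mg at t=0 h): 275·exp(−0.04951·74) = 7.050 mg/L
Dose 2 (305 mg at t=11 h): 305·exp(−0.04951·63) = 13.479 mg/L
Dose 3 (435 mg at t=22 h): 435·exp(−0.04951·52) = 33.142 mg/L
Dose 4 (500 mg at t=33 h): 500·exp(−0.04951·41) = 65.672 mg/L
Dose 5 (405 mg at t=44 h): 405·exp(−0.04951·30) = 91.705 mg/L
Dose 6 (310 mg at t=55 h): 310·exp(−0.04951·19) = 121.010 mg/L
Dose 7 (10 mg at t=66 h): 10·exp(−0.04951·8) = 6.730 mg/L
C(74) = 7.050 + 13.479 + 33.142 + 65.672 + 91.705 + 121.010 + 6.730 = 338.787 mg/L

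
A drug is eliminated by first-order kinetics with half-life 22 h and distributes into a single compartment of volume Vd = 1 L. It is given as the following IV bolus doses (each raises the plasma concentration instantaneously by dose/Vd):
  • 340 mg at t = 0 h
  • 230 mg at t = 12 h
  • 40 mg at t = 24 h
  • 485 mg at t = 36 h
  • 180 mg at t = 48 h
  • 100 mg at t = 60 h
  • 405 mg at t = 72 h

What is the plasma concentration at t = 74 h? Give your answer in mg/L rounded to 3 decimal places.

744.344 mg/L

k = ln 2 / 22 = 0.03151 per h
Dose 1 (340 mg at t=0 h): 340·exp(−0.03151·74) = 33.031 mg/L
Dose 2 (230 mg at t=12 h): 230·exp(−0.03151·62) = 32.611 mg/L
Dose 3 (40 mg at t=24 h): 40·exp(−0.03151·50) = 8.278 mg/L
Dose 4 (485 mg at t=36 h): 485·exp(−0.03151·38) = 146.481 mg/L
Dose 5 (180 mg at t=48 h): 180·exp(−0.03151·26) = 79.343 mg/L
Dose 6 (100 mg at t=60 h): 100·exp(−0.03151·14) = 64.333 mg/L
Dose 7 (405 mg at t=72 h): 405·exp(−0.03151·2) = 380.267 mg/L
C(74) = 33.031 + 32.611 + 8.278 + 146.481 + 79.343 + 64.333 + 380.267 = 744.344 mg/L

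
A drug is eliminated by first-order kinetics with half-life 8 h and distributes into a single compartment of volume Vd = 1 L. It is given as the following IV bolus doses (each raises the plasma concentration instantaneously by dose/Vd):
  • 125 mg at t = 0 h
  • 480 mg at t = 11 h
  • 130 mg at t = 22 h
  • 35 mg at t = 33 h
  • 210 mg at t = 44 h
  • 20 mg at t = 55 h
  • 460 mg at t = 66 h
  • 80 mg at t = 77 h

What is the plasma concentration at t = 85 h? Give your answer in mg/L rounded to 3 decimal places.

137.989 mg/L

k = ln 2 / 8 = 0.08664 per h
Dose 1 (125 mg at t=0 h): 125·exp(−0.08664·85) = 0.079 mg/L
Dose 2 (480 mg at t=11 h): 480·exp(−0.08664·74) = 0.788 mg/L
Dose 3 (130 mg at t=22 h): 130·exp(−0.08664·63) = 0.554 mg/L
Dose 4 (35 mg at t=33 h): 35·exp(−0.08664·52) = 0.387 mg/L
Dose 5 (210 mg at t=44 h): 210·exp(−0.08664·41) = 6.018 mg/L
Dose 6 (20 mg at t=55 h): 20·exp(−0.08664·30) = 1.487 mg/L
Dose 7 (460 mg at t=66 h): 460·exp(−0.08664·19) = 88.677 mg/L
Dose 8 (80 mg at t=77 h): 80·exp(−0.08664·8) = 40.000 mg/L
C(85) = 0.079 + 0.788 + 0.554 + 0.387 + 6.018 + 1.487 + 88.677 + 40.000 = 137.989 mg/L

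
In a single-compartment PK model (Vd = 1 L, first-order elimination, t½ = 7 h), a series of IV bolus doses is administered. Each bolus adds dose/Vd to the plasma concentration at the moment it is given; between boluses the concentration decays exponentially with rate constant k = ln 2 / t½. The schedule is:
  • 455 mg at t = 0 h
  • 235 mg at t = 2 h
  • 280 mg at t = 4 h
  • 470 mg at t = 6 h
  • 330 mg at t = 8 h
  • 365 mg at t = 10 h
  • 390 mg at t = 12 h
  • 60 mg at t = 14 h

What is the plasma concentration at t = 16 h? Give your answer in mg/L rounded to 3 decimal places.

k = ln 2 / 7 = 0.09902 per h
Dose 1 (455 mg at t=0 h): 455·exp(−0.09902·16) = 93.313 mg/L
Dose 2 (235 mg at t=2 h): 235·exp(−0.09902·14) = 58.750 mg/L
Dose 3 (280 mg at t=4 h): 280·exp(−0.09902·12) = 85.331 mg/L
Dose 4 (470 mg at t=6 h): 470·exp(−0.09902·10) = 174.604 mg/L
Dose 5 (330 mg at t=8 h): 330·exp(−0.09902·8) = 149.444 mg/L
Dose 6 (365 mg at t=10 h): 365·exp(−0.09902·6) = 201.496 mg/L
Dose 7 (390 mg at t=12 h): 390·exp(−0.09902·4) = 262.451 mg/L
Dose 8 (60 mg at t=14 h): 60·exp(−0.09902·2) = 49.220 mg/L
C(16) = 93.313 + 58.750 + 85.331 + 174.604 + 149.444 + 201.496 + 262.451 + 49.220 = 1074.610 mg/L

1074.610 mg/L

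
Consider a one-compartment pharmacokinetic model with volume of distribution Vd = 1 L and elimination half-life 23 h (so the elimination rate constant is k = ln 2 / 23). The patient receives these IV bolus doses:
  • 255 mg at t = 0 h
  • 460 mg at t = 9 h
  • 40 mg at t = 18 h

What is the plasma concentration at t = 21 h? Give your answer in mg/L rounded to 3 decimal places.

492.368 mg/L

k = ln 2 / 23 = 0.03014 per h
Dose 1 (255 mg at t=0 h): 255·exp(−0.03014·21) = 135.421 mg/L
Dose 2 (460 mg at t=9 h): 460·exp(−0.03014·12) = 320.405 mg/L
Dose 3 (40 mg at t=18 h): 40·exp(−0.03014·3) = 36.542 mg/L
C(21) = 135.421 + 320.405 + 36.542 = 492.368 mg/L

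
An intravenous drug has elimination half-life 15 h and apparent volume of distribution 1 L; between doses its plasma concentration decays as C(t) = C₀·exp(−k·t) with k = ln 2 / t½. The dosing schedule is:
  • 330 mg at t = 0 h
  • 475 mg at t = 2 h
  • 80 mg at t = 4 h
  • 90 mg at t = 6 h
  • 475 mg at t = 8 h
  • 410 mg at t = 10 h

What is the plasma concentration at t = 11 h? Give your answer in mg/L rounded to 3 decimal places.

1446.203 mg/L

k = ln 2 / 15 = 0.04621 per h
Dose 1 (330 mg at t=0 h): 330·exp(−0.04621·11) = 198.499 mg/L
Dose 2 (475 mg at t=2 h): 475·exp(−0.04621·9) = 313.383 mg/L
Dose 3 (80 mg at t=4 h): 80·exp(−0.04621·7) = 57.891 mg/L
Dose 4 (90 mg at t=6 h): 90·exp(−0.04621·5) = 71.433 mg/L
Dose 5 (475 mg at t=8 h): 475·exp(−0.04621·3) = 413.512 mg/L
Dose 6 (410 mg at t=10 h): 410·exp(−0.04621·1) = 391.485 mg/L
C(11) = 198.499 + 313.383 + 57.891 + 71.433 + 413.512 + 391.485 = 1446.203 mg/L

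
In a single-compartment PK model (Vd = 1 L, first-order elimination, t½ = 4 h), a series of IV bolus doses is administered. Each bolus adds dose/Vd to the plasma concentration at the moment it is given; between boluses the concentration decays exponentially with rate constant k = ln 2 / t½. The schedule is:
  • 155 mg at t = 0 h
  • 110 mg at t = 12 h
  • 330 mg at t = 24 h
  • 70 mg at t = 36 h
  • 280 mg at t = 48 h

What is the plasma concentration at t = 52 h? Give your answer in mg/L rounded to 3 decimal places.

147.079 mg/L

k = ln 2 / 4 = 0.17329 per h
Dose 1 (155 mg at t=0 h): 155·exp(−0.17329·52) = 0.019 mg/L
Dose 2 (110 mg at t=12 h): 110·exp(−0.17329·40) = 0.107 mg/L
Dose 3 (330 mg at t=24 h): 330·exp(−0.17329·28) = 2.578 mg/L
Dose 4 (70 mg at t=36 h): 70·exp(−0.17329·16) = 4.375 mg/L
Dose 5 (280 mg at t=48 h): 280·exp(−0.17329·4) = 140.000 mg/L
C(52) = 0.019 + 0.107 + 2.578 + 4.375 + 140.000 = 147.079 mg/L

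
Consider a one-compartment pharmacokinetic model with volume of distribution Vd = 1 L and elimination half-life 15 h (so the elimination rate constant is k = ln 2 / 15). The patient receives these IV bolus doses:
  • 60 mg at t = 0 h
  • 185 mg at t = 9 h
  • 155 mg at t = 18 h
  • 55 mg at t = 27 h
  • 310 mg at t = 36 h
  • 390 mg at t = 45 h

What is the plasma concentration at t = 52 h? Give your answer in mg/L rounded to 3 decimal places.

510.544 mg/L

k = ln 2 / 15 = 0.04621 per h
Dose 1 (60 mg at t=0 h): 60·exp(−0.04621·52) = 5.427 mg/L
Dose 2 (185 mg at t=9 h): 185·exp(−0.04621·43) = 25.364 mg/L
Dose 3 (155 mg at t=18 h): 155·exp(−0.04621·34) = 32.210 mg/L
Dose 4 (55 mg at t=27 h): 55·exp(−0.04621·25) = 17.324 mg/L
Dose 5 (310 mg at t=36 h): 310·exp(−0.04621·16) = 148.000 mg/L
Dose 6 (390 mg at t=45 h): 390·exp(−0.04621·7) = 282.218 mg/L
C(52) = 5.427 + 25.364 + 32.210 + 17.324 + 148.000 + 282.218 = 510.544 mg/L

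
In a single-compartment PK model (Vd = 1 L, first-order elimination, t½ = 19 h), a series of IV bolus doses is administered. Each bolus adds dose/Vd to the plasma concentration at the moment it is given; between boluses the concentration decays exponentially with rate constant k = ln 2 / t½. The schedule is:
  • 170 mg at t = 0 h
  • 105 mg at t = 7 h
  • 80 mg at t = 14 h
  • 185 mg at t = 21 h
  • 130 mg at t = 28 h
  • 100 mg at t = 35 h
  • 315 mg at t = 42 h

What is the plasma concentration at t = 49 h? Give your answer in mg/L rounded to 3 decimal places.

k = ln 2 / 19 = 0.03648 per h
Dose 1 (170 mg at t=0 h): 170·exp(−0.03648·49) = 28.452 mg/L
Dose 2 (105 mg at t=7 h): 105·exp(−0.03648·42) = 22.686 mg/L
Dose 3 (80 mg at t=14 h): 80·exp(−0.03648·35) = 22.313 mg/L
Dose 4 (185 mg at t=21 h): 185·exp(−0.03648·28) = 66.611 mg/L
Dose 5 (130 mg at t=28 h): 130·exp(−0.03648·21) = 60.426 mg/L
Dose 6 (100 mg at t=35 h): 100·exp(−0.03648·14) = 60.005 mg/L
Dose 7 (315 mg at t=42 h): 315·exp(−0.03648·7) = 244.008 mg/L
C(49) = 28.452 + 22.686 + 22.313 + 66.611 + 60.426 + 60.005 + 244.008 = 504.502 mg/L

504.502 mg/L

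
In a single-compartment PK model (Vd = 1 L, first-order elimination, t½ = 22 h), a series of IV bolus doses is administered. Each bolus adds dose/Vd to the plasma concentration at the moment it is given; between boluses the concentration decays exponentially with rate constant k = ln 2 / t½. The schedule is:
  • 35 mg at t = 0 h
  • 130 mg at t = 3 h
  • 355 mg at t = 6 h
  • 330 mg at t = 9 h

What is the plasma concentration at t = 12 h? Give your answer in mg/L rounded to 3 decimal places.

k = ln 2 / 22 = 0.03151 per h
Dose 1 (35 mg at t=0 h): 35·exp(−0.03151·12) = 23.981 mg/L
Dose 2 (130 mg at t=3 h): 130·exp(−0.03151·9) = 97.903 mg/L
Dose 3 (355 mg at t=6 h): 355·exp(−0.03151·6) = 293.852 mg/L
Dose 4 (330 mg at t=9 h): 330·exp(−0.03151·3) = 300.237 mg/L
C(12) = 23.981 + 97.903 + 293.852 + 300.237 = 715.973 mg/L

715.973 mg/L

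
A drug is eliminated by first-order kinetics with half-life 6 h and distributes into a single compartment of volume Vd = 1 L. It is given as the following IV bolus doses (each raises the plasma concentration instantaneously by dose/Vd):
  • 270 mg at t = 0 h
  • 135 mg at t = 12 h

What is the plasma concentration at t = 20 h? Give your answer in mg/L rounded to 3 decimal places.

k = ln 2 / 6 = 0.11552 per h
Dose 1 (270 mg at t=0 h): 270·exp(−0.11552·20) = 26.787 mg/L
Dose 2 (135 mg at t=12 h): 135·exp(−0.11552·8) = 53.575 mg/L
C(20) = 26.787 + 53.575 = 80.362 mg/L

80.362 mg/L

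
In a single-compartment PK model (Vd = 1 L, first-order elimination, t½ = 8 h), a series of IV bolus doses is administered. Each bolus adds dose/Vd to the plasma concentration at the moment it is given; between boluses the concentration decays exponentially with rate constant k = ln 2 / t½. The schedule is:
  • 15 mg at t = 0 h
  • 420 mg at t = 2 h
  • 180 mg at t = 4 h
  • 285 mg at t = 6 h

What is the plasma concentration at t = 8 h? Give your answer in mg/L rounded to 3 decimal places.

k = ln 2 / 8 = 0.08664 per h
Dose 1 (15 mg at t=0 h): 15·exp(−0.08664·8) = 7.500 mg/L
Dose 2 (420 mg at t=2 h): 420·exp(−0.08664·6) = 249.733 mg/L
Dose 3 (180 mg at t=4 h): 180·exp(−0.08664·4) = 127.279 mg/L
Dose 4 (285 mg at t=6 h): 285·exp(−0.08664·2) = 239.655 mg/L
C(8) = 7.500 + 249.733 + 127.279 + 239.655 = 624.168 mg/L

624.168 mg/L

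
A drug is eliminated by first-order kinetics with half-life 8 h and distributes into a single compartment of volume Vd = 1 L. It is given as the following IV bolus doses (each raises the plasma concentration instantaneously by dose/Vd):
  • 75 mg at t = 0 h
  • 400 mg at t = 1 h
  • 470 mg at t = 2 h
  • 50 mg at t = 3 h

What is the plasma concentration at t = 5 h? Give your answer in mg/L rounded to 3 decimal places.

735.939 mg/L

k = ln 2 / 8 = 0.08664 per h
Dose 1 (75 mg at t=0 h): 75·exp(−0.08664·5) = 48.631 mg/L
Dose 2 (400 mg at t=1 h): 400·exp(−0.08664·4) = 282.843 mg/L
Dose 3 (470 mg at t=2 h): 470·exp(−0.08664·3) = 362.420 mg/L
Dose 4 (50 mg at t=3 h): 50·exp(−0.08664·2) = 42.045 mg/L
C(5) = 48.631 + 282.843 + 362.420 + 42.045 = 735.939 mg/L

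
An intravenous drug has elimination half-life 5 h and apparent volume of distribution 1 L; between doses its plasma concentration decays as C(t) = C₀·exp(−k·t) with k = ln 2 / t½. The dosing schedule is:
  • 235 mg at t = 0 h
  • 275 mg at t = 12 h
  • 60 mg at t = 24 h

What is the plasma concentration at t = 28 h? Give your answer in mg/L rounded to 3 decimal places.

69.231 mg/L

k = ln 2 / 5 = 0.13863 per h
Dose 1 (235 mg at t=0 h): 235·exp(−0.13863·28) = 4.845 mg/L
Dose 2 (275 mg at t=12 h): 275·exp(−0.13863·16) = 29.925 mg/L
Dose 3 (60 mg at t=24 h): 60·exp(−0.13863·4) = 34.461 mg/L
C(28) = 4.845 + 29.925 + 34.461 = 69.231 mg/L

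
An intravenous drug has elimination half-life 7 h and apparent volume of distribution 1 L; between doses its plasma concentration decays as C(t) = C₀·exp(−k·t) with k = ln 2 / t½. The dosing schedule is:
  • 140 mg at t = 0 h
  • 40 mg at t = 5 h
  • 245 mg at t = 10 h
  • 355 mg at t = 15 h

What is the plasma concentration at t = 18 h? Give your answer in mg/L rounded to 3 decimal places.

409.309 mg/L

k = ln 2 / 7 = 0.09902 per h
Dose 1 (140 mg at t=0 h): 140·exp(−0.09902·18) = 23.553 mg/L
Dose 2 (40 mg at t=5 h): 40·exp(−0.09902·13) = 11.041 mg/L
Dose 3 (245 mg at t=10 h): 245·exp(−0.09902·8) = 110.951 mg/L
Dose 4 (355 mg at t=15 h): 355·exp(−0.09902·3) = 263.764 mg/L
C(18) = 23.553 + 11.041 + 110.951 + 263.764 = 409.309 mg/L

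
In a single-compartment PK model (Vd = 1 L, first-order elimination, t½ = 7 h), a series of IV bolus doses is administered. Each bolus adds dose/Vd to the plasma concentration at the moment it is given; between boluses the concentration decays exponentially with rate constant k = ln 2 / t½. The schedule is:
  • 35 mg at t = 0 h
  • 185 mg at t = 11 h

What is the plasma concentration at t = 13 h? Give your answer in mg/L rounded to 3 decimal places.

k = ln 2 / 7 = 0.09902 per h
Dose 1 (35 mg at t=0 h): 35·exp(−0.09902·13) = 9.661 mg/L
Dose 2 (185 mg at t=11 h): 185·exp(−0.09902·2) = 151.762 mg/L
C(13) = 9.661 + 151.762 = 161.423 mg/L

161.423 mg/L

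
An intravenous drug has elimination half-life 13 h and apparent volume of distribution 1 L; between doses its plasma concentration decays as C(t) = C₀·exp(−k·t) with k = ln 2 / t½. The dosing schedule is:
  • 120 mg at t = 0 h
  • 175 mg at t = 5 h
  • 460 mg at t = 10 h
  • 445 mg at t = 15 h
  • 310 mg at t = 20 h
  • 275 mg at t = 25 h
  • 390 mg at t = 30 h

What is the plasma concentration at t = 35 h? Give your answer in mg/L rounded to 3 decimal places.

927.810 mg/L

k = ln 2 / 13 = 0.05332 per h
Dose 1 (120 mg at t=0 h): 120·exp(−0.05332·35) = 18.566 mg/L
Dose 2 (175 mg at t=5 h): 175·exp(−0.05332·30) = 35.347 mg/L
Dose 3 (460 mg at t=10 h): 460·exp(−0.05332·25) = 121.298 mg/L
Dose 4 (445 mg at t=15 h): 445·exp(−0.05332·20) = 153.192 mg/L
Dose 5 (310 mg at t=20 h): 310·exp(−0.05332·15) = 139.322 mg/L
Dose 6 (275 mg at t=25 h): 275·exp(−0.05332·10) = 161.351 mg/L
Dose 7 (390 mg at t=30 h): 390·exp(−0.05332·5) = 298.733 mg/L
C(35) = 18.566 + 35.347 + 121.298 + 153.192 + 139.322 + 161.351 + 298.733 = 927.810 mg/L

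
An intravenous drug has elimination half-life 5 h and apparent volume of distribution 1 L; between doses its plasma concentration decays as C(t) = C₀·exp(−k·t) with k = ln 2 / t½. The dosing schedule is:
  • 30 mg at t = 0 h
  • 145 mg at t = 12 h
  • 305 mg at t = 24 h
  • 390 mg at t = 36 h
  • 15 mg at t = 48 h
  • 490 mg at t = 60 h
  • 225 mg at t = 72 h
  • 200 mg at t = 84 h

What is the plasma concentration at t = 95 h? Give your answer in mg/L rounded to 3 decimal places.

k = ln 2 / 5 = 0.13863 per h
Dose 1 (30 mg at t=0 h): 30·exp(−0.13863·95) = 0.000 mg/L
Dose 2 (145 mg at t=12 h): 145·exp(−0.13863·83) = 0.001 mg/L
Dose 3 (305 mg at t=24 h): 305·exp(−0.13863·71) = 0.016 mg/L
Dose 4 (390 mg at t=36 h): 390·exp(−0.13863·59) = 0.109 mg/L
Dose 5 (15 mg at t=48 h): 15·exp(−0.13863·47) = 0.022 mg/L
Dose 6 (490 mg at t=60 h): 490·exp(−0.13863·35) = 3.828 mg/L
Dose 7 (225 mg at t=72 h): 225·exp(−0.13863·23) = 9.278 mg/L
Dose 8 (200 mg at t=84 h): 200·exp(−0.13863·11) = 43.528 mg/L
C(95) = 0.000 + 0.001 + 0.016 + 0.109 + 0.022 + 3.828 + 9.278 + 43.528 = 56.783 mg/L

56.783 mg/L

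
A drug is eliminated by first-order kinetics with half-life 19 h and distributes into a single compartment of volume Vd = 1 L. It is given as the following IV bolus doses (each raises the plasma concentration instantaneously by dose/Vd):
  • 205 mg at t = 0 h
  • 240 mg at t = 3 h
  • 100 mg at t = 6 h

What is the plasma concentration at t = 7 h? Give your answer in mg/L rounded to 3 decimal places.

k = ln 2 / 19 = 0.03648 per h
Dose 1 (205 mg at t=0 h): 205·exp(−0.03648·7) = 158.799 mg/L
Dose 2 (240 mg at t=3 h): 240·exp(−0.03648·4) = 207.413 mg/L
Dose 3 (100 mg at t=6 h): 100·exp(−0.03648·1) = 96.418 mg/L
C(7) = 158.799 + 207.413 + 96.418 = 462.630 mg/L

462.630 mg/L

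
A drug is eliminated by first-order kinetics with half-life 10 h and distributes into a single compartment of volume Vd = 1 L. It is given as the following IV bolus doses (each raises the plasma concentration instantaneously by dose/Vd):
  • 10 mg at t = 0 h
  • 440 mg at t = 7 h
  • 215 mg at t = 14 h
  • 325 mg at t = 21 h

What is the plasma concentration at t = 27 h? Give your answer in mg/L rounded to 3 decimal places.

k = ln 2 / 10 = 0.06931 per h
Dose 1 (10 mg at t=0 h): 10·exp(−0.06931·27) = 1.539 mg/L
Dose 2 (440 mg at t=7 h): 440·exp(−0.06931·20) = 110.000 mg/L
Dose 3 (215 mg at t=14 h): 215·exp(−0.06931·13) = 87.317 mg/L
Dose 4 (325 mg at t=21 h): 325·exp(−0.06931·6) = 214.420 mg/L
C(27) = 1.539 + 110.000 + 87.317 + 214.420 = 413.276 mg/L

413.276 mg/L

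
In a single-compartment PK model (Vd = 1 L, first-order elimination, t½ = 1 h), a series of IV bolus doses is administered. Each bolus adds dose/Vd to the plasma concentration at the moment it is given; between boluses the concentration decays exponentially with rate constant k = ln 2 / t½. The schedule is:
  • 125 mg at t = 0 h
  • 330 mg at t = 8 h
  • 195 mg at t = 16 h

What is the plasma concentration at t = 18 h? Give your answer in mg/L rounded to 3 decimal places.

k = ln 2 / 1 = 0.69315 per h
Dose 1 (125 mg at t=0 h): 125·exp(−0.69315·18) = 0.000 mg/L
Dose 2 (330 mg at t=8 h): 330·exp(−0.69315·10) = 0.322 mg/L
Dose 3 (195 mg at t=16 h): 195·exp(−0.69315·2) = 48.750 mg/L
C(18) = 0.000 + 0.322 + 48.750 = 49.073 mg/L

49.073 mg/L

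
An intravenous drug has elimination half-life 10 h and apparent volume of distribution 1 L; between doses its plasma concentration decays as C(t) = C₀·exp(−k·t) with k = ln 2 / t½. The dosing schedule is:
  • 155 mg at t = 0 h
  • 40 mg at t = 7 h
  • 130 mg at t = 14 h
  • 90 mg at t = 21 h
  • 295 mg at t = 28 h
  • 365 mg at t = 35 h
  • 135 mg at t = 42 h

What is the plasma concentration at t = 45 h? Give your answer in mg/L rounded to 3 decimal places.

k = ln 2 / 10 = 0.06931 per h
Dose 1 (155 mg at t=0 h): 155·exp(−0.06931·45) = 6.850 mg/L
Dose 2 (40 mg at t=7 h): 40·exp(−0.06931·38) = 2.872 mg/L
Dose 3 (130 mg at t=14 h): 130·exp(−0.06931·31) = 15.162 mg/L
Dose 4 (90 mg at t=21 h): 90·exp(−0.06931·24) = 17.052 mg/L
Dose 5 (295 mg at t=28 h): 295·exp(−0.06931·17) = 90.797 mg/L
Dose 6 (365 mg at t=35 h): 365·exp(−0.06931·10) = 182.500 mg/L
Dose 7 (135 mg at t=42 h): 135·exp(−0.06931·3) = 109.654 mg/L
C(45) = 6.850 + 2.872 + 15.162 + 17.052 + 90.797 + 182.500 + 109.654 = 424.886 mg/L

424.886 mg/L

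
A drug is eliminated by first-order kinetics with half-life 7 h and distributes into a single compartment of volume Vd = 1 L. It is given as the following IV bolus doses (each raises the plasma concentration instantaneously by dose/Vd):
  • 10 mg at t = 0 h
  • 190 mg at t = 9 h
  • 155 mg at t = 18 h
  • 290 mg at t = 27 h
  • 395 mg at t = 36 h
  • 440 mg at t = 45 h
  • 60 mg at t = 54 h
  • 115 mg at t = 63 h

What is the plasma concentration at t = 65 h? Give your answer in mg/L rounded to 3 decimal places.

206.580 mg/L

k = ln 2 / 7 = 0.09902 per h
Dose 1 (10 mg at t=0 h): 10·exp(−0.09902·65) = 0.016 mg/L
Dose 2 (190 mg at t=9 h): 190·exp(−0.09902·56) = 0.742 mg/L
Dose 3 (155 mg at t=18 h): 155·exp(−0.09902·47) = 1.476 mg/L
Dose 4 (290 mg at t=27 h): 290·exp(−0.09902·38) = 6.733 mg/L
Dose 5 (395 mg at t=36 h): 395·exp(−0.09902·29) = 22.360 mg/L
Dose 6 (440 mg at t=45 h): 440·exp(−0.09902·20) = 60.725 mg/L
Dose 7 (60 mg at t=54 h): 60·exp(−0.09902·11) = 20.189 mg/L
Dose 8 (115 mg at t=63 h): 115·exp(−0.09902·2) = 94.339 mg/L
C(65) = 0.016 + 0.742 + 1.476 + 6.733 + 22.360 + 60.725 + 20.189 + 94.339 = 206.580 mg/L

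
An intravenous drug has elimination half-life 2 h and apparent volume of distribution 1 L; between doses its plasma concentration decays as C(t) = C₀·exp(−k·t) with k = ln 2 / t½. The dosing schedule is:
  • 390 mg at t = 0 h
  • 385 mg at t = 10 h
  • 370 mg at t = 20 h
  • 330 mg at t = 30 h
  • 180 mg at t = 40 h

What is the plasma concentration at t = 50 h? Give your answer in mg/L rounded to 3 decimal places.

k = ln 2 / 2 = 0.34657 per h
Dose 1 (390 mg at t=0 h): 390·exp(−0.34657·50) = 0.000 mg/L
Dose 2 (385 mg at t=10 h): 385·exp(−0.34657·40) = 0.000 mg/L
Dose 3 (370 mg at t=20 h): 370·exp(−0.34657·30) = 0.011 mg/L
Dose 4 (330 mg at t=30 h): 330·exp(−0.34657·20) = 0.322 mg/L
Dose 5 (180 mg at t=40 h): 180·exp(−0.34657·10) = 5.625 mg/L
C(50) = 0.000 + 0.000 + 0.011 + 0.322 + 5.625 = 5.959 mg/L

5.959 mg/L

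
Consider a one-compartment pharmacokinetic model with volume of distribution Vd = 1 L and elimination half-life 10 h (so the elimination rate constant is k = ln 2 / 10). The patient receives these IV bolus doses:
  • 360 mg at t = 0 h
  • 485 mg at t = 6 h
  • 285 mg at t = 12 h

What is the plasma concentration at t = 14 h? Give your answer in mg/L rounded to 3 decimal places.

663.081 mg/L

k = ln 2 / 10 = 0.06931 per h
Dose 1 (360 mg at t=0 h): 360·exp(−0.06931·14) = 136.414 mg/L
Dose 2 (485 mg at t=6 h): 485·exp(−0.06931·8) = 278.559 mg/L
Dose 3 (285 mg at t=12 h): 285·exp(−0.06931·2) = 248.107 mg/L
C(14) = 136.414 + 278.559 + 248.107 = 663.081 mg/L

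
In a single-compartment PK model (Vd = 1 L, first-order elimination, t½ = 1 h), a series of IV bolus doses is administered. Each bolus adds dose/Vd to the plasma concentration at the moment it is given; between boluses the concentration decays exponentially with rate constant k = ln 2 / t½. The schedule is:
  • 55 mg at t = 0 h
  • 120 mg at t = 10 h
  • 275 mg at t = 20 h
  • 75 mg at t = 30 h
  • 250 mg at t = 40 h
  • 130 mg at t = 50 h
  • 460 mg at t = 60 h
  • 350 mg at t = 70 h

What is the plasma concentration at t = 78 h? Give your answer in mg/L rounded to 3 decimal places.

k = ln 2 / 1 = 0.69315 per h
Dose 1 (55 mg at t=0 h): 55·exp(−0.69315·78) = 0.000 mg/L
Dose 2 (120 mg at t=10 h): 120·exp(−0.69315·68) = 0.000 mg/L
Dose 3 (275 mg at t=20 h): 275·exp(−0.69315·58) = 0.000 mg/L
Dose 4 (75 mg at t=30 h): 75·exp(−0.69315·48) = 0.000 mg/L
Dose 5 (250 mg at t=40 h): 250·exp(−0.69315·38) = 0.000 mg/L
Dose 6 (130 mg at t=50 h): 130·exp(−0.69315·28) = 0.000 mg/L
Dose 7 (460 mg at t=60 h): 460·exp(−0.69315·18) = 0.002 mg/L
Dose 8 (350 mg at t=70 h): 350·exp(−0.69315·8) = 1.367 mg/L
C(78) = 0.000 + 0.000 + 0.000 + 0.000 + 0.000 + 0.000 + 0.002 + 1.367 = 1.369 mg/L

1.369 mg/L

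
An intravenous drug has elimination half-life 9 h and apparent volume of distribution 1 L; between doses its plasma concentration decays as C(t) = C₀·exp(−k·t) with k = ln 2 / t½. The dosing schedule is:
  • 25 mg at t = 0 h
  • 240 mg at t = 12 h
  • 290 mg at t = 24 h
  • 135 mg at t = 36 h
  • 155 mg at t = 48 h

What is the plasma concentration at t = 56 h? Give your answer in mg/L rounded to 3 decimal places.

k = ln 2 / 9 = 0.07702 per h
Dose 1 (25 mg at t=0 h): 25·exp(−0.07702·56) = 0.335 mg/L
Dose 2 (240 mg at t=12 h): 240·exp(−0.07702·44) = 8.100 mg/L
Dose 3 (290 mg at t=24 h): 290·exp(−0.07702·32) = 24.664 mg/L
Dose 4 (135 mg at t=36 h): 135·exp(−0.07702·20) = 28.932 mg/L
Dose 5 (155 mg at t=48 h): 155·exp(−0.07702·8) = 83.705 mg/L
C(56) = 0.335 + 8.100 + 24.664 + 28.932 + 83.705 = 145.736 mg/L

145.736 mg/L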